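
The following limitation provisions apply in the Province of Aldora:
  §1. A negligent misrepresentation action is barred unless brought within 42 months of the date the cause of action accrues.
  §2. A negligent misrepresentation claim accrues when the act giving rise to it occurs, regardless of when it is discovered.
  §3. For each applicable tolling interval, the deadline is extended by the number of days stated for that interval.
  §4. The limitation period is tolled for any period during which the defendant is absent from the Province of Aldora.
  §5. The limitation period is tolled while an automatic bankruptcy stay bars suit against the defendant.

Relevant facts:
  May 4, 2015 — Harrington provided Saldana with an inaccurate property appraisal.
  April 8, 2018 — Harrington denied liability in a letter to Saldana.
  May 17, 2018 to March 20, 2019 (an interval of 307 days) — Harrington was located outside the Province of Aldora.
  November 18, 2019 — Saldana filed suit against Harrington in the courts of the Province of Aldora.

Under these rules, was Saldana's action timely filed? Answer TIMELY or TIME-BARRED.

TIME-BARRED

The claim accrued on May 4, 2015, when the wrongful act occurred.
42 months from May 4, 2015 is November 4, 2018.
The defendant's absence from the jurisdiction from May 17, 2018 to March 20, 2019 tolled the period for 307 days, extending the deadline to September 7, 2019.
The other events in the timeline have no effect on the limitation period under the stated rules.
Saldana filed on November 18, 2019, after the September 7, 2019 deadline, so the action is time-barred.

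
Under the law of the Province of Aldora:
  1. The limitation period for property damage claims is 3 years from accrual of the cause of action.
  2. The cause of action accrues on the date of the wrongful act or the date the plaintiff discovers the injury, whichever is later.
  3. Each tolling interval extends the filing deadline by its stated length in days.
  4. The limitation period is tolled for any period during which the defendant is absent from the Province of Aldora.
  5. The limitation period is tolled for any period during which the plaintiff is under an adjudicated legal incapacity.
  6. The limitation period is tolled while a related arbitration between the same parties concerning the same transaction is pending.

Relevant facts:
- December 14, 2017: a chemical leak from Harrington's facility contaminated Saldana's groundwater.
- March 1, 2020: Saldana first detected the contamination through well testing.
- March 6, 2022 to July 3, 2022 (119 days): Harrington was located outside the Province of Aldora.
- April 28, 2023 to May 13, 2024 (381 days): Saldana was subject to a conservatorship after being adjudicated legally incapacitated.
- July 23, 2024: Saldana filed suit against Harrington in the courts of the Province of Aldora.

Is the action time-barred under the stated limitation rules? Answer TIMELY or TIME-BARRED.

The claim accrued on March 1, 2020 — the later of the December 14, 2017 act and the March 1, 2020 discovery.
3 years from March 1, 2020 is March 1, 2023.
The period was tolled for 119 days by the defendant's absence from the jurisdiction (March 6, 2022 to July 3, 2022), pushing the deadline to June 28, 2023.
The plaintiff's legal incapacity from April 28, 2023 to May 13, 2024 tolled the period for 381 days, extending the deadline to July 13, 2024.
Filing on July 23, 2024 missed the July 13, 2024 deadline — the action is time-barred.

TIME-BARRED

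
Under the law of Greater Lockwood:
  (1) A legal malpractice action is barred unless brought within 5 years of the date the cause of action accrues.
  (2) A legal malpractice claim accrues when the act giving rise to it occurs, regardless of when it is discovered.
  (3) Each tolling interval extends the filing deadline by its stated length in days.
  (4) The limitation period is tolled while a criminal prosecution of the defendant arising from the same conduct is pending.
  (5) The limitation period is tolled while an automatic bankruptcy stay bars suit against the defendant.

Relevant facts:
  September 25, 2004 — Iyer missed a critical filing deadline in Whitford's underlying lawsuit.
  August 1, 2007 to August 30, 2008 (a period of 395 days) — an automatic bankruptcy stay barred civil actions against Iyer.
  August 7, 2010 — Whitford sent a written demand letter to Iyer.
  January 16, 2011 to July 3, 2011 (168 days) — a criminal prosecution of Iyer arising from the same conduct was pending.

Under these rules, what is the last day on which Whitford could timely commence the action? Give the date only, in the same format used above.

October 25, 2010

The claim accrued on September 25, 2004, when the wrongful act occurred.
The untolled deadline — 5 years after September 25, 2004 — is September 25, 2009.
The automatic bankruptcy stay from August 1, 2007 to August 30, 2008 tolled the period for 395 days, extending the deadline to October 25, 2010.
The pending criminal prosecution from January 16, 2011 to July 3, 2011 began after the period had already run on October 25, 2010, so it has no tolling effect.
None of the other events listed affects the running of the period under the stated rules.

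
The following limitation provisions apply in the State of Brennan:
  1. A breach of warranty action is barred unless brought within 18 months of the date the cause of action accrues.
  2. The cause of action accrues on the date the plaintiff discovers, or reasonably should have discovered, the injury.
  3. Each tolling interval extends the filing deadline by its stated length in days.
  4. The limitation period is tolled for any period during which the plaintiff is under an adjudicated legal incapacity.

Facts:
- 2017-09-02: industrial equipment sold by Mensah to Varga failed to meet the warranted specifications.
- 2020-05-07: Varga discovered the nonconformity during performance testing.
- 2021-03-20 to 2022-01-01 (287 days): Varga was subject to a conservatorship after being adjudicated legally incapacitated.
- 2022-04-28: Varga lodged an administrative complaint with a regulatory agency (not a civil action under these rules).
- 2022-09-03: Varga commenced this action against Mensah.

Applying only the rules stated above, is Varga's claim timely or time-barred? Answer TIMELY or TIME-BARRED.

TIME-BARRED

Accrual is tied to discovery, so the period began on 2020-05-07 rather than on 2017-09-02 when the act occurred.
Adding the 18 months base period to 2020-05-07 gives a deadline of 2021-11-07, before any tolling.
Because the plaintiff's legal incapacity ran from 2021-03-20 to 2022-01-01, the deadline is extended by 287 days to 2022-08-21.
None of the other events listed affects the running of the period under the stated rules.
Filing on 2022-09-03 missed the 2022-08-21 deadline — the action is time-barred.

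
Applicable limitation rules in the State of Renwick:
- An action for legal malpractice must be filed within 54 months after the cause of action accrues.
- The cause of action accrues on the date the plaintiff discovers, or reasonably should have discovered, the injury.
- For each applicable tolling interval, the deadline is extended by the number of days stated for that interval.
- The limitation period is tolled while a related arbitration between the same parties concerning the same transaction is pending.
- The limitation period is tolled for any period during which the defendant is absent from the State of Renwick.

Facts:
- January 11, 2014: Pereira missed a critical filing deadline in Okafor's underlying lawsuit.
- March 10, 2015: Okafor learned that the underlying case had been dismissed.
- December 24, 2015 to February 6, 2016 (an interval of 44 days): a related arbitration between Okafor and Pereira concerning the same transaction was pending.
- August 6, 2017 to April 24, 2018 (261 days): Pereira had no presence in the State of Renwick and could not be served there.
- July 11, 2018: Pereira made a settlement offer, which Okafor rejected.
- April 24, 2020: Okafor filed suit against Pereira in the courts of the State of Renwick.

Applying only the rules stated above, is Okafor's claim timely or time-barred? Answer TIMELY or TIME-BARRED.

TIMELY

Accrual is tied to discovery, so the period began on March 10, 2015 rather than on January 11, 2014 when the act occurred.
Adding the 54 months base period to March 10, 2015 gives a deadline of September 10, 2019, before any tolling.
The pending related arbitration from December 24, 2015 to February 6, 2016 tolled the period for 44 days, extending the deadline to October 24, 2019.
Because the defendant's absence from the jurisdiction ran from August 6, 2017 to April 24, 2018, the deadline is extended by 261 days to July 11, 2020.
The other events in the timeline have no effect on the limitation period under the stated rules.
Okafor filed on April 24, 2020, before the July 11, 2020 deadline, so the action is timely.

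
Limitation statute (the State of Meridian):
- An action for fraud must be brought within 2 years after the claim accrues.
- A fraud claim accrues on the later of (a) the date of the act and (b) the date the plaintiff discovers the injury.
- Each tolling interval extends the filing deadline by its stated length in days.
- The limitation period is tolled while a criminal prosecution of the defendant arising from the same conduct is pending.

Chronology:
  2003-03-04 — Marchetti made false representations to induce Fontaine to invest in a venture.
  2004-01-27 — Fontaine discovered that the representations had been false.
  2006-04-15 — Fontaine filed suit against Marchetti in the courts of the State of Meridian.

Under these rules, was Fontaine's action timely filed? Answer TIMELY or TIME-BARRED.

TIME-BARRED

The claim accrued on 2004-01-27 — the later of the 2003-03-04 act and the 2004-01-27 discovery.
The untolled deadline — 2 years after 2004-01-27 — is 2006-01-27.
Fontaine filed on 2006-04-15, after the 2006-01-27 deadline, so the action is time-barred.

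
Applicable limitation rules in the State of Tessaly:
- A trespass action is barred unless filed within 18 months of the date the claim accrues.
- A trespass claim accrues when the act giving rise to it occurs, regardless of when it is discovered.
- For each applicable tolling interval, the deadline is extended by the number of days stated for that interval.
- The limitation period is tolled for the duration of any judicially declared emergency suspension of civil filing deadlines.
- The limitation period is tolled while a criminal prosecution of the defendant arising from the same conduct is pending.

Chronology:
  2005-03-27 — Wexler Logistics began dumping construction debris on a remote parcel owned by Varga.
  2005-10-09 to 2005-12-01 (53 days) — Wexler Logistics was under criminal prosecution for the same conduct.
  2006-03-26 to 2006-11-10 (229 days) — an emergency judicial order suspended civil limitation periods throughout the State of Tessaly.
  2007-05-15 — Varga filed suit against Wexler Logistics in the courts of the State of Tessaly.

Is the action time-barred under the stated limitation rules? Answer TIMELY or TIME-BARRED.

The claim accrued on 2005-03-27, the date of the act.
Adding the 18 months base period to 2005-03-27 gives a deadline of 2006-09-27, before any tolling.
The pending criminal prosecution from 2005-10-09 to 2005-12-01 tolled the period for 53 days, extending the deadline to 2006-11-19.
Because the emergency suspension of filing deadlines ran from 2006-03-26 to 2006-11-10, the deadline is extended by 229 days to 2007-07-06.
The 2007-05-15 filing precedes the 2007-07-06 deadline; the claim is timely.

TIMELY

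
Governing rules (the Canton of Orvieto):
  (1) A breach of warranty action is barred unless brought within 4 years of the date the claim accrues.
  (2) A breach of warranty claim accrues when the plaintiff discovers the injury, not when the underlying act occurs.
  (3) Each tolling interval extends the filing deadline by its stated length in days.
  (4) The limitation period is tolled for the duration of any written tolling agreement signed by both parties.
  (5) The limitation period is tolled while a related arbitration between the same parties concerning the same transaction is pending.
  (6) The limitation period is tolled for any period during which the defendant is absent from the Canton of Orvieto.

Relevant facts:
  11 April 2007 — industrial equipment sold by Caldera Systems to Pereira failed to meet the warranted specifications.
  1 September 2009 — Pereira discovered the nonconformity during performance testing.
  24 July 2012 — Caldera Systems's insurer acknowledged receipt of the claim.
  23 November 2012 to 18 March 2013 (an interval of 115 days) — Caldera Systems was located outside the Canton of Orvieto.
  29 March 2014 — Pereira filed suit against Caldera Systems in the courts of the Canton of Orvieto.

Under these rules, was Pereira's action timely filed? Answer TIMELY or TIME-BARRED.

The claim did not accrue until Pereira discovered the injury on 1 September 2009; the 11 April 2007 act date does not start the clock under the stated rule.
Adding the 4 years base period to 1 September 2009 gives a deadline of 1 September 2013, before any tolling.
The defendant's absence from the jurisdiction from 23 November 2012 to 18 March 2013 tolled the period for 115 days, extending the deadline to 25 December 2013.
The other events in the timeline have no effect on the limitation period under the stated rules.
Pereira filed on 29 March 2014, after the 25 December 2013 deadline, so the action is time-barred.

TIME-BARRED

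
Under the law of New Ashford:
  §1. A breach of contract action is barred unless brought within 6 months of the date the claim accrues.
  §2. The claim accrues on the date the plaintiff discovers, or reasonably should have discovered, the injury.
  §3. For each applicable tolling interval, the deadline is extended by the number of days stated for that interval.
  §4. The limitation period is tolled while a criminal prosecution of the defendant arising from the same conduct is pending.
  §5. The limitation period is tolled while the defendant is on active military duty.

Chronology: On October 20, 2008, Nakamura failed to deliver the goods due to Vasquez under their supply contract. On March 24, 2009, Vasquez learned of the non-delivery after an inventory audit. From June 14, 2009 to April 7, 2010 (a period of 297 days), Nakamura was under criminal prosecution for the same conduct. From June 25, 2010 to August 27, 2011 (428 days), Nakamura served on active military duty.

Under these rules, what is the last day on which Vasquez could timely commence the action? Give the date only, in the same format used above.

September 19, 2011

Under the discovery rule, the claim accrued on March 24, 2009, when Vasquez discovered the injury — not on the October 20, 2008 date of the underlying act.
Adding the 6 months base period to March 24, 2009 gives a deadline of September 24, 2009, before any tolling.
The period was tolled for 297 days by the pending criminal prosecution (June 14, 2009 to April 7, 2010), pushing the deadline to July 18, 2010.
The period was tolled for 428 days by the defendant's active military service (June 25, 2010 to August 27, 2011), pushing the deadline to September 19, 2011.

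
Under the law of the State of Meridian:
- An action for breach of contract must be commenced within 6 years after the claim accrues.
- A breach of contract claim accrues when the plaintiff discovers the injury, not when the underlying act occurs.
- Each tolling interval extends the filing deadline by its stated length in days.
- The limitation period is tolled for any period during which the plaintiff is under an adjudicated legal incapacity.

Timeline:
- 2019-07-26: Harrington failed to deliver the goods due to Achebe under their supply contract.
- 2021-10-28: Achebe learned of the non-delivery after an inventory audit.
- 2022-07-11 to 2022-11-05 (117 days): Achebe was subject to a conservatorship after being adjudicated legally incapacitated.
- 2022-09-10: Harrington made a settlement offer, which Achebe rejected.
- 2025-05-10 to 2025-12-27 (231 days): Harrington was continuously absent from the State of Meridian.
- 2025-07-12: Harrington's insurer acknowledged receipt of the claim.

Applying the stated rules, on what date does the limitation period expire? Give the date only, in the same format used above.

2028-02-22

The claim did not accrue until Achebe discovered the injury on 2021-10-28; the 2019-07-26 act date does not start the clock under the stated rule.
The untolled deadline — 6 years after 2021-10-28 — is 2027-10-28.
Because the plaintiff's legal incapacity ran from 2022-07-11 to 2022-11-05, the deadline is extended by 117 days to 2028-02-22.
The defendant's absence from the jurisdiction from 2025-05-10 to 2025-12-27 does not toll the period, because no stated rule makes the defendant's absence a tolling event.
The other events in the timeline have no effect on the limitation period under the stated rules.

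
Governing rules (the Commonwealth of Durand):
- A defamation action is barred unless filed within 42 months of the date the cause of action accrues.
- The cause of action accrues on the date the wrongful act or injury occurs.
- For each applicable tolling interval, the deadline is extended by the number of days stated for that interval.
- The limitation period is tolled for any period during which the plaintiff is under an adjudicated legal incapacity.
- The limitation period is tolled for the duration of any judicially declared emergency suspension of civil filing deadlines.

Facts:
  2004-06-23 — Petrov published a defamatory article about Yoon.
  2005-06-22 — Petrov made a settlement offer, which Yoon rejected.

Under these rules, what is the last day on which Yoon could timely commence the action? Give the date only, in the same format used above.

2007-12-23

The limitation period began to run on 2004-06-23.
The untolled deadline — 42 months after 2004-06-23 — is 2007-12-23.
None of the other events listed affects the running of the period under the stated rules.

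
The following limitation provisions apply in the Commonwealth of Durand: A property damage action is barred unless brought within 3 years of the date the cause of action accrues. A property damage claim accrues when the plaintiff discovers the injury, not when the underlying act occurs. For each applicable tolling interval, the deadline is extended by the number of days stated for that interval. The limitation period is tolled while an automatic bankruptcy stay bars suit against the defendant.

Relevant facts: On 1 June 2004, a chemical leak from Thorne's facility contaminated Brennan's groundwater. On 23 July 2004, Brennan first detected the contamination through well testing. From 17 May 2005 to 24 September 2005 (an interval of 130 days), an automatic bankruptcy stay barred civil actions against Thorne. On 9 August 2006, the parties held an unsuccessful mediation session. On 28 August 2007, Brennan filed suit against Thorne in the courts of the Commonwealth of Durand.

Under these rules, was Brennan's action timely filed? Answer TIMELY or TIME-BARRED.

TIMELY

Accrual is tied to discovery, so the period began on 23 July 2004 rather than on 1 June 2004 when the act occurred.
The untolled deadline — 3 years after 23 July 2004 — is 23 July 2007.
Because the automatic bankruptcy stay ran from 17 May 2005 to 24 September 2005, the deadline is extended by 130 days to 30 November 2007.
Nothing else in the chronology tolls or restarts the period.
Filing on 28 August 2007 beat the 30 November 2007 deadline — the action is timely.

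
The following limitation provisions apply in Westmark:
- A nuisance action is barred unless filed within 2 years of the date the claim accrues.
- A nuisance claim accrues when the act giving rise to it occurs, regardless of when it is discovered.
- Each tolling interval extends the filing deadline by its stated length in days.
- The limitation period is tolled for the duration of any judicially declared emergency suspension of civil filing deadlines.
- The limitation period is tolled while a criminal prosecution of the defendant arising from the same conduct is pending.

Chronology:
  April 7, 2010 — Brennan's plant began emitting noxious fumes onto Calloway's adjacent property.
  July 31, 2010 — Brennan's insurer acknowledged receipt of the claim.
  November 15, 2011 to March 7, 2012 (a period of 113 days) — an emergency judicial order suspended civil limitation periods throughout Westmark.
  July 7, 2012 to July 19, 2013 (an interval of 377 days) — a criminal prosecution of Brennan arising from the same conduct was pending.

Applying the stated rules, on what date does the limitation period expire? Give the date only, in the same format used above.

The claim accrued on April 7, 2010, the date of the act.
The untolled deadline — 2 years after April 7, 2010 — is April 7, 2012.
Because the emergency suspension of filing deadlines ran from November 15, 2011 to March 7, 2012, the deadline is extended by 113 days to July 29, 2012.
The period was tolled for 377 days by the pending criminal prosecution (July 7, 2012 to July 19, 2013), pushing the deadline to August 10, 2013.
None of the other events listed affects the running of the period under the stated rules.

August 10, 2013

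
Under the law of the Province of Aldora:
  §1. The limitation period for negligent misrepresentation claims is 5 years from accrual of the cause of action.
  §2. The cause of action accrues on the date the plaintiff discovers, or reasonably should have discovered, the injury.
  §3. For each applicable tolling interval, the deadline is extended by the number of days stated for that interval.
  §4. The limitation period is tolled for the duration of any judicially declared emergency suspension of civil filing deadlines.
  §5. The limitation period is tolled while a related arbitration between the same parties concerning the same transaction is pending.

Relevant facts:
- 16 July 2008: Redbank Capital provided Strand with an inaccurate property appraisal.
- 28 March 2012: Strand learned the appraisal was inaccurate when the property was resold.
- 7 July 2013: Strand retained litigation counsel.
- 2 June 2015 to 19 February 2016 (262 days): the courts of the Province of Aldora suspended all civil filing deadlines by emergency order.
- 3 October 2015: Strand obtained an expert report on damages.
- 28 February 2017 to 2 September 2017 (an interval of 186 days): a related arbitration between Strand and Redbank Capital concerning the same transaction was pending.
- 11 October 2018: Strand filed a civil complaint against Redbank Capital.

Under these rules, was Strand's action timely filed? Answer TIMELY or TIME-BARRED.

Under the discovery rule, the claim accrued on 28 March 2012, when Strand discovered the injury — not on the 16 July 2008 date of the underlying act.
The untolled deadline — 5 years after 28 March 2012 — is 28 March 2017.
Because the emergency suspension of filing deadlines ran from 2 June 2015 to 19 February 2016, the deadline is extended by 262 days to 15 December 2017.
Because the pending related arbitration ran from 28 February 2017 to 2 September 2017, the deadline is extended by 186 days to 19 June 2018.
Nothing else in the chronology tolls or restarts the period.
The 11 October 2018 filing falls after the 19 June 2018 deadline; the claim is time-barred.

TIME-BARRED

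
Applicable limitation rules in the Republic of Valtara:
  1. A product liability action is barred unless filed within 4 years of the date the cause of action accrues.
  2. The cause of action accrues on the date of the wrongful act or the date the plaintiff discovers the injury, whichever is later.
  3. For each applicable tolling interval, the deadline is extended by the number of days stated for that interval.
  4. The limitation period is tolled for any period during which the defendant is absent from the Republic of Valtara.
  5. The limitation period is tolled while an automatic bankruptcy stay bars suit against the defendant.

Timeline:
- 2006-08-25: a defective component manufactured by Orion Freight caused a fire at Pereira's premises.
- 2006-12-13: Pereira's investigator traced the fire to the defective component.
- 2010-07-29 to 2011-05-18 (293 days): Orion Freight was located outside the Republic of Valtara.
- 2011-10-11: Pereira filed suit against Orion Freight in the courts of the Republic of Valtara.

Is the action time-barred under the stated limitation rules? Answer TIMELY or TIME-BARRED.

Taking the later of the act (2006-08-25) and discovery (2006-12-13), the claim accrued on 2006-12-13.
The untolled deadline — 4 years after 2006-12-13 — is 2010-12-13.
Because the defendant's absence from the jurisdiction ran from 2010-07-29 to 2011-05-18, the deadline is extended by 293 days to 2011-10-02.
The 2011-10-11 filing falls after the 2011-10-02 deadline; the claim is time-barred.

TIME-BARRED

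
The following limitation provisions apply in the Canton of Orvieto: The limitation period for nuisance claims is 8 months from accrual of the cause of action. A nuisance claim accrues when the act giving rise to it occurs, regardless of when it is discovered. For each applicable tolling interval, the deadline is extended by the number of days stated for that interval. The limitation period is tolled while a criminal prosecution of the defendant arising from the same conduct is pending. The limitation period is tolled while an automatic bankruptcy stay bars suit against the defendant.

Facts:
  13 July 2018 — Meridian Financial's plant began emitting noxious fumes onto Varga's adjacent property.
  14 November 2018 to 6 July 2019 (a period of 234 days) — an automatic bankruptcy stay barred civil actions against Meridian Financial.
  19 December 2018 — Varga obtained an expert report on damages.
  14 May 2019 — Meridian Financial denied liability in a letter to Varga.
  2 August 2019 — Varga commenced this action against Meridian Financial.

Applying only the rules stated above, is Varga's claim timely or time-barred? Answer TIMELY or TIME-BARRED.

TIMELY

The limitation period began to run on 13 July 2018.
8 months from 13 July 2018 is 13 March 2019.
The period was tolled for 234 days by the automatic bankruptcy stay (14 November 2018 to 6 July 2019), pushing the deadline to 2 November 2019.
The other events in the timeline have no effect on the limitation period under the stated rules.
The 2 August 2019 filing precedes the 2 November 2019 deadline; the claim is timely.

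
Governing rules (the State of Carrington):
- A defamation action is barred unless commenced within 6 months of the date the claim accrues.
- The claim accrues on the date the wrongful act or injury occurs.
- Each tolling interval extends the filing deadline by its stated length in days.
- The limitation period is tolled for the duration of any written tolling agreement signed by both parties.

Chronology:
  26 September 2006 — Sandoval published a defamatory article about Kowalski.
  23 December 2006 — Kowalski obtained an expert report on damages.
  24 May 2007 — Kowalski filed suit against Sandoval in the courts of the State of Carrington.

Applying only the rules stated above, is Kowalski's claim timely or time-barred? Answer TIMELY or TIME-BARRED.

TIME-BARRED

The claim accrued on 26 September 2006, the date of the act.
6 months from 26 September 2006 is 26 March 2007.
The other events in the timeline have no effect on the limitation period under the stated rules.
The 24 May 2007 filing falls after the 26 March 2007 deadline; the claim is time-barred.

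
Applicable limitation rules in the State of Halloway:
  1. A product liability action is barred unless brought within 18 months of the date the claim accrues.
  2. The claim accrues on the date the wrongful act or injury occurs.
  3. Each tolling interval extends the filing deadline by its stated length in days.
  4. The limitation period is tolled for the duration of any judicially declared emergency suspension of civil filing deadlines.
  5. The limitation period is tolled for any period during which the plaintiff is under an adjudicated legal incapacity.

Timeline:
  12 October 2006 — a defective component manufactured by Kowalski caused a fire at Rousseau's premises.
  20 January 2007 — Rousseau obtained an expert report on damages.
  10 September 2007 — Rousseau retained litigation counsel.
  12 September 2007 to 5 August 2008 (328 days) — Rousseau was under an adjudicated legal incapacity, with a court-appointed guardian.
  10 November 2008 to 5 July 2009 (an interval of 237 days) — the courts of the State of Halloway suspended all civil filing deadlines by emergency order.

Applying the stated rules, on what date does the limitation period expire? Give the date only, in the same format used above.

29 October 2009

The claim accrued on 12 October 2006, when the wrongful act occurred.
Adding the 18 months base period to 12 October 2006 gives a deadline of 12 April 2008, before any tolling.
The plaintiff's legal incapacity from 12 September 2007 to 5 August 2008 tolled the period for 328 days, extending the deadline to 6 March 2009.
Because the emergency suspension of filing deadlines ran from 10 November 2008 to 5 July 2009, the deadline is extended by 237 days to 29 October 2009.
The other events in the timeline have no effect on the limitation period under the stated rules.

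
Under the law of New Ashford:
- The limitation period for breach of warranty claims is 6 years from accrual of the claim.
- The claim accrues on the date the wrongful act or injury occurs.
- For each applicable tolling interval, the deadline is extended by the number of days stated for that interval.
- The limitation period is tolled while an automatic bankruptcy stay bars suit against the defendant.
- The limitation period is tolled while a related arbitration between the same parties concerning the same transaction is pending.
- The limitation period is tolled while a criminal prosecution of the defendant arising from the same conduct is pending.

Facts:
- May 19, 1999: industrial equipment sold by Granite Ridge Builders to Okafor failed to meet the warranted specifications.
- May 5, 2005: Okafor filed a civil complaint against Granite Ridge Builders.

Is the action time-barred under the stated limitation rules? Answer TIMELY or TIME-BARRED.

TIMELY

The claim accrued on May 19, 1999, when the wrongful act occurred.
6 years from May 19, 1999 is May 19, 2005.
The May 5, 2005 filing precedes the May 19, 2005 deadline; the claim is timely.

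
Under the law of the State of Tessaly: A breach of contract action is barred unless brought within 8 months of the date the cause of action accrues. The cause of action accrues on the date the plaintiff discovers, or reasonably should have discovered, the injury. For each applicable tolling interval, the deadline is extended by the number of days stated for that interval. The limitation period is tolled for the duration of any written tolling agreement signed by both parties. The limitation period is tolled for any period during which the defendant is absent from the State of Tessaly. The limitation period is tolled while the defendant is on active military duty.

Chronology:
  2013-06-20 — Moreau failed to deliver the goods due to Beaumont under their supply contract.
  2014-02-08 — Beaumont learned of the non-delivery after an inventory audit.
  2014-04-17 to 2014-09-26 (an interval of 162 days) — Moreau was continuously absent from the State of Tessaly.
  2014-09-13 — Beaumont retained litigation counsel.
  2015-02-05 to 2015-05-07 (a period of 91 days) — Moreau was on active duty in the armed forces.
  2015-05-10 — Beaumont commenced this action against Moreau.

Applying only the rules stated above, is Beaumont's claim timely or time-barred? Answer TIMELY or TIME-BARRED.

Accrual is tied to discovery, so the period began on 2014-02-08 rather than on 2013-06-20 when the act occurred.
Adding the 8 months base period to 2014-02-08 gives a deadline of 2014-10-08, before any tolling.
The period was tolled for 162 days by the defendant's absence from the jurisdiction (2014-04-17 to 2014-09-26), pushing the deadline to 2015-03-19.
The period was tolled for 91 days by the defendant's active military service (2015-02-05 to 2015-05-07), pushing the deadline to 2015-06-18.
Nothing else in the chronology tolls or restarts the period.
The 2015-05-10 filing precedes the 2015-06-18 deadline; the claim is timely.

TIMELY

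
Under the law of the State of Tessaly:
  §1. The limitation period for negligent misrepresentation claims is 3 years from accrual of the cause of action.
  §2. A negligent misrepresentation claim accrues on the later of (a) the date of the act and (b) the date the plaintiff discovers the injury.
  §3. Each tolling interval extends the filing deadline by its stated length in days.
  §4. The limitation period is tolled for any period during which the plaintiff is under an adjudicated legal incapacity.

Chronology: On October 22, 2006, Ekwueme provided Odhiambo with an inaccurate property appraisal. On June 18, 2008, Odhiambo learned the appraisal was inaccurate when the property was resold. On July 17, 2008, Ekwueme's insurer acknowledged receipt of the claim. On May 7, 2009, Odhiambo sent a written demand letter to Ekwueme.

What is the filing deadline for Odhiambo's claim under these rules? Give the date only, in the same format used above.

Because discovery on June 18, 2008 post-dates the October 22, 2006 act, accrual under the later-of rule falls on June 18, 2008.
3 years from June 18, 2008 is June 18, 2011.
None of the other events listed affects the running of the period under the stated rules.

June 18, 2011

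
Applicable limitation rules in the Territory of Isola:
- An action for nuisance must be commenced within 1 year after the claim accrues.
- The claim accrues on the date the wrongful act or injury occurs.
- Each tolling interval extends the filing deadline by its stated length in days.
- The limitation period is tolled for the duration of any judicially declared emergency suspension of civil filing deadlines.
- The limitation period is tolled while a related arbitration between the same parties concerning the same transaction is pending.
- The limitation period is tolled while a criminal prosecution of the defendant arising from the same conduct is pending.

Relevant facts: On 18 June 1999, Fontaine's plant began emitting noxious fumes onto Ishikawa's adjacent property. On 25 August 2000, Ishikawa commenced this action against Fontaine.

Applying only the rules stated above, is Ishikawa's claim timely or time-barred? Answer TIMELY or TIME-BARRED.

The claim accrued on 18 June 1999, when the wrongful act occurred.
1 year from 18 June 1999 is 18 June 2000.
Filing on 25 August 2000 missed the 18 June 2000 deadline — the action is time-barred.

TIME-BARRED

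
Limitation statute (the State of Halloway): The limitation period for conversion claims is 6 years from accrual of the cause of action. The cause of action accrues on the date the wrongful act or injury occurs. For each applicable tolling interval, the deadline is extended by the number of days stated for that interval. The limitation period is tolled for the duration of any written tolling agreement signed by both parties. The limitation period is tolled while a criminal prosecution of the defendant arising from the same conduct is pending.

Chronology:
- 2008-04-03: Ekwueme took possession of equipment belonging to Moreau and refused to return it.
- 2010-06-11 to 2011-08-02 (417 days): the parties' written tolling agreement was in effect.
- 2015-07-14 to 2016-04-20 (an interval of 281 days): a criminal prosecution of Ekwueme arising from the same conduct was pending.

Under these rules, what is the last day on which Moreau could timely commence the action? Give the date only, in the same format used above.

2015-05-25

The cause of action accrued on 2008-04-03, the date of the act.
6 years from 2008-04-03 is 2014-04-03.
Because the written tolling agreement ran from 2010-06-11 to 2011-08-02, the deadline is extended by 417 days to 2015-05-25.
By the time the pending criminal prosecution began on 2015-07-14, the limitation period had already expired on 2015-05-25; that interval cannot revive it.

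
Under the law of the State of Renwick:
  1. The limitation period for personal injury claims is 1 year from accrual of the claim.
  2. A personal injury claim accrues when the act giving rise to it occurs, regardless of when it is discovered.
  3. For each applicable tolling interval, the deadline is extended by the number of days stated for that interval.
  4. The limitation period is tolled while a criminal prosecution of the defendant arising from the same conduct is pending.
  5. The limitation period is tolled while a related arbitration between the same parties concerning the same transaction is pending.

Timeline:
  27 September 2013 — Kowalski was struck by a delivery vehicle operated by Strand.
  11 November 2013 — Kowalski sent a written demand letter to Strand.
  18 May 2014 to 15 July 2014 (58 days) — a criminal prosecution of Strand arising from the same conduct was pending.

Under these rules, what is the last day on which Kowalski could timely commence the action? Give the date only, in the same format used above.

24 November 2014

The limitation period began to run on 27 September 2013.
Adding the 1 year base period to 27 September 2013 gives a deadline of 27 September 2014, before any tolling.
The pending criminal prosecution from 18 May 2014 to 15 July 2014 tolled the period for 58 days, extending the deadline to 24 November 2014.
Nothing else in the chronology tolls or restarts the period.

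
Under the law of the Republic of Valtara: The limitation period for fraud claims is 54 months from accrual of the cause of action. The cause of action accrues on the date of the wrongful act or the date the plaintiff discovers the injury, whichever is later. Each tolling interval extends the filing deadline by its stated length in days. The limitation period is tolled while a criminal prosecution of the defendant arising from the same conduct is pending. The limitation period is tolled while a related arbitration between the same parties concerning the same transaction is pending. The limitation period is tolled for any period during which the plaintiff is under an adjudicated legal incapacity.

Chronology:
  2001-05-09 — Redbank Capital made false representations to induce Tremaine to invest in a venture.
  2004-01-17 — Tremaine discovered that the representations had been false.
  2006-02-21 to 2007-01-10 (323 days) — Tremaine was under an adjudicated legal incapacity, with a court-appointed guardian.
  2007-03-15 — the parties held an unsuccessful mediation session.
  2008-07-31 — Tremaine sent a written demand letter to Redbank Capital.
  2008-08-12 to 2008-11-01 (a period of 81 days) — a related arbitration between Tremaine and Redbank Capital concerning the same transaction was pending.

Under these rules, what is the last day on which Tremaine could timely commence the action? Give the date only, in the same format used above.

Taking the later of the act (2001-05-09) and discovery (2004-01-17), the claim accrued on 2004-01-17.
Adding the 54 months base period to 2004-01-17 gives a deadline of 2008-07-17, before any tolling.
Because the plaintiff's legal incapacity ran from 2006-02-21 to 2007-01-10, the deadline is extended by 323 days to 2009-06-05.
The pending related arbitration from 2008-08-12 to 2008-11-01 tolled the period for 81 days, extending the deadline to 2009-08-25.
Nothing else in the chronology tolls or restarts the period.

2009-08-25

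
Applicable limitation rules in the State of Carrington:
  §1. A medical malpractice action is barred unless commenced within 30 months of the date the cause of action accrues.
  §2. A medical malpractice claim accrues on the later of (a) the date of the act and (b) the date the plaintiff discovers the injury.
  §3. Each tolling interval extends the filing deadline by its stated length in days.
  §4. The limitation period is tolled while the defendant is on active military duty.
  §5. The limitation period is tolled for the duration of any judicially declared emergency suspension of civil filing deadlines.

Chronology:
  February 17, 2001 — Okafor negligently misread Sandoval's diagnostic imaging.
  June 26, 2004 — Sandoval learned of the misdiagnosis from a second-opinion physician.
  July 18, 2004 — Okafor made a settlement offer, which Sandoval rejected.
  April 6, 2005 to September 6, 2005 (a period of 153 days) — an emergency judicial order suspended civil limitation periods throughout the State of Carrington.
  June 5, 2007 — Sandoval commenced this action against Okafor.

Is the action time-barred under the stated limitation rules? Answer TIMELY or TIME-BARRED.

TIME-BARRED

Because discovery on June 26, 2004 post-dates the February 17, 2001 act, accrual under the later-of rule falls on June 26, 2004.
30 months from June 26, 2004 is December 26, 2006.
The period was tolled for 153 days by the emergency suspension of filing deadlines (April 6, 2005 to September 6, 2005), pushing the deadline to May 28, 2007.
None of the other events listed affects the running of the period under the stated rules.
Filing on June 5, 2007 missed the May 28, 2007 deadline — the action is time-barred.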